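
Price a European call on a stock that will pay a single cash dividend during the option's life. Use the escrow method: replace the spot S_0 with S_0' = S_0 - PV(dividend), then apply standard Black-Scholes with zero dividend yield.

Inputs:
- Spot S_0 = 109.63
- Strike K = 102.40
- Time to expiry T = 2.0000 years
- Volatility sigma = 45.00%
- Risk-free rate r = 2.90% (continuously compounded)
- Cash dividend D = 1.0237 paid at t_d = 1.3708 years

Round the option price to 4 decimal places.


Answer: Price = 32.0517

Derivation:
PV(D) = D * exp(-r * t_d) = 1.0237 * 0.96102659 = 0.98380292
S_0' = S_0 - PV(D) = 109.6300 - 0.98380292 = 108.64619708
d1 = (ln(S_0'/K) + (r + sigma^2/2)*T) / (sigma*sqrt(T)) = 0.50237579
d2 = d1 - sigma*sqrt(T) = -0.13402032
exp(-rT) = 0.94364995
N(d1) = 0.69229840; N(d2) = 0.44669325
C = S_0' * N(d1) - K * exp(-rT) * N(d2) = 108.64619708 * 0.69229840 - 102.4000 * 0.94364995 * 0.44669325 = 32.0517


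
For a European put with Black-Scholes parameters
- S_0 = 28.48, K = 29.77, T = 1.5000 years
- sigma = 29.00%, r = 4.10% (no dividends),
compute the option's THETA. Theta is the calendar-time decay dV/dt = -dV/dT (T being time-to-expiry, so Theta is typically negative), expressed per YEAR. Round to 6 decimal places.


Answer: Theta = -0.678372

Derivation:
d1 = 0.2260172665; d2 = -0.1291587462
phi(d1) = 0.3888815674; exp(-qT) = 1.0000000000; exp(-rT) = 0.9403529457
Theta = -S*exp(-qT)*phi(d1)*sigma/(2*sqrt(T)) + r*K*exp(-rT)*N(-d2) - q*S*exp(-qT)*N(-d1)
N(-d1) = 0.4105939955; N(-d2) = 0.5513839808; sqrt(T) = 1.2247448714
Term 1 = -28.4800 * 1.0000000000 * 0.3888815674 * 0.2900 / (2 * 1.2247448714) = -1.3112325336
Term 2 = 0.0410 * 29.7700 * 0.9403529457 * 0.5513839808 = 0.6328601141
Term 3 = 0 (no dividend yield, q = 0)
Theta = -1.3112325336 + (0.6328601141) + (0.0000000000) = -0.678372


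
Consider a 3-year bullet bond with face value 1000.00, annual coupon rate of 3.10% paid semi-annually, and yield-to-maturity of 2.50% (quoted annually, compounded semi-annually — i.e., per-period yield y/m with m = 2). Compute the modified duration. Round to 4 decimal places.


Answer: Modified duration = 2.8533

Derivation:
Coupon per period c = face * coupon_rate / m = 15.500000
Periods per year m = 2; per-period yield y/m = 0.012500
Number of cashflows N = 6
Cashflows (t years, CF_t, discount factor 1/(1+y/m)^(m*t), PV):
  t = 0.5000: CF_t = 15.500000, DF = 0.987654, PV = 15.308642
  t = 1.0000: CF_t = 15.500000, DF = 0.975461, PV = 15.119646
  t = 1.5000: CF_t = 15.500000, DF = 0.963418, PV = 14.932984
  t = 2.0000: CF_t = 15.500000, DF = 0.951524, PV = 14.748626
  t = 2.5000: CF_t = 15.500000, DF = 0.939777, PV = 14.566544
  t = 3.0000: CF_t = 1015.500000, DF = 0.928175, PV = 942.561587
Price P = sum_t PV_t = 1017.238030
First compute Macaulay numerator sum_t t * PV_t:
  t * PV_t at t = 0.5000: 7.654321
  t * PV_t at t = 1.0000: 15.119646
  t * PV_t at t = 1.5000: 22.399476
  t * PV_t at t = 2.0000: 29.497253
  t * PV_t at t = 2.5000: 36.416361
  t * PV_t at t = 3.0000: 2827.684760
Macaulay duration D = 2938.771817 / 1017.238030 = 2.888972
Modified duration = D / (1 + y/m) = 2.888972 / (1 + 0.012500) = 2.853305


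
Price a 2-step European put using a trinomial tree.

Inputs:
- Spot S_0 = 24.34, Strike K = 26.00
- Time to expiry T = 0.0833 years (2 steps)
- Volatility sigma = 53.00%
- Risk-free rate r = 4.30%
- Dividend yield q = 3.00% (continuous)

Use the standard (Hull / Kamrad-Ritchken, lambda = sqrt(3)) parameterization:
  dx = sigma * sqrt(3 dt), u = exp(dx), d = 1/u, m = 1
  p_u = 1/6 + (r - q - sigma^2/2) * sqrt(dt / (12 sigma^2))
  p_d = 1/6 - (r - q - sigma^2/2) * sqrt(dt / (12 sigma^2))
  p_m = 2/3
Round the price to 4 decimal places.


Answer: Price = V(0,0) = 2.5261

Derivation:
dt = T/N = 0.041650; dx = sigma*sqrt(3*dt) = 0.187346
u = exp(dx) = 1.206044; d = 1/u = 0.829157
p_u = 0.152500, p_m = 0.666667, p_d = 0.180834
Discount per step: exp(-r*dt) = 0.998211
Stock lattice S(k, j) with j the centered position index:
  k=0: S(0,+0) = 24.3400
  k=1: S(1,-1) = 20.1817; S(1,+0) = 24.3400; S(1,+1) = 29.3551
  k=2: S(2,-2) = 16.7338; S(2,-1) = 20.1817; S(2,+0) = 24.3400; S(2,+1) = 29.3551; S(2,+2) = 35.4036
Terminal payoffs V(N, j) = max(K - S_T, 0):
  V(2,-2) = 9.266220; V(2,-1) = 5.818320; V(2,+0) = 1.660000; V(2,+1) = 0.000000; V(2,+2) = 0.000000
Backward induction: V(k, j) = exp(-r*dt) * [p_u * V(k+1, j+1) + p_m * V(k+1, j) + p_d * V(k+1, j-1)]
  V(1,-1) = exp(-r*dt) * [p_u*1.660000 + p_m*5.818320 + p_d*9.266220] = 5.797283
  V(1,+0) = exp(-r*dt) * [p_u*0.000000 + p_m*1.660000 + p_d*5.818320] = 2.154952
  V(1,+1) = exp(-r*dt) * [p_u*0.000000 + p_m*0.000000 + p_d*1.660000] = 0.299647
  V(0,+0) = exp(-r*dt) * [p_u*0.299647 + p_m*2.154952 + p_d*5.797283] = 2.526147


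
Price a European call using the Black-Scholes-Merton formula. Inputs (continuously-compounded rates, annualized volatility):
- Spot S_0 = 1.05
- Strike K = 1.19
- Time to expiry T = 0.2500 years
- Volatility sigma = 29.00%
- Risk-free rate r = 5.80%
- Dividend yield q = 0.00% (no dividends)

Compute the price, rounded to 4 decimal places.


Answer: Price = 0.0206

Derivation:
d1 = (ln(S/K) + (r - q + 0.5*sigma^2) * T) / (sigma * sqrt(T)) = -0.69069409
d2 = d1 - sigma * sqrt(T) = -0.83569409
exp(-rT) = 0.98560462; exp(-qT) = 1.00000000
C = S_0 * exp(-qT) * N(d1) - K * exp(-rT) * N(d2)
N(d1) = 0.24487890; N(d2) = 0.20166351
C = 1.0500 * 1.00000000 * 0.24487890 - 1.1900 * 0.98560462 * 0.20166351 = 0.0206


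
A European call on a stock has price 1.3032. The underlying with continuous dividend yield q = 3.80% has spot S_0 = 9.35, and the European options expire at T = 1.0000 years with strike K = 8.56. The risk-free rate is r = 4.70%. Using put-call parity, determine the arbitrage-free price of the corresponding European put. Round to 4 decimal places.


Answer: Put price = 0.4688

Derivation:
Put-call parity: C - P = S_0 * exp(-qT) - K * exp(-rT).
S_0 * exp(-qT) = 9.3500 * 0.96271294 = 9.00136600
K * exp(-rT) = 8.5600 * 0.95408740 = 8.16698812
P = C - S*exp(-qT) + K*exp(-rT)
P = 1.3032 - 9.00136600 + 8.16698812 = 0.4688


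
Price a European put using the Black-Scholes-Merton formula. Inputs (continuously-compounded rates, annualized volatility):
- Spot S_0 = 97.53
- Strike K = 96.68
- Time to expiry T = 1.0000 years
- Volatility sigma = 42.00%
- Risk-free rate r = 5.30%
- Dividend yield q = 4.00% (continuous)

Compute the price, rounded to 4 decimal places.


d1 = (ln(S/K) + (r - q + 0.5*sigma^2) * T) / (sigma * sqrt(T)) = 0.26179397
d2 = d1 - sigma * sqrt(T) = -0.15820603
exp(-rT) = 0.94838001; exp(-qT) = 0.96078944
P = K * exp(-rT) * N(-d2) - S_0 * exp(-qT) * N(-d1)
N(-d1) = 0.39674014; N(-d2) = 0.56285277
P = 96.6800 * 0.94838001 * 0.56285277 - 97.5300 * 0.96078944 * 0.39674014 = 14.4308

Answer: Price = 14.4308


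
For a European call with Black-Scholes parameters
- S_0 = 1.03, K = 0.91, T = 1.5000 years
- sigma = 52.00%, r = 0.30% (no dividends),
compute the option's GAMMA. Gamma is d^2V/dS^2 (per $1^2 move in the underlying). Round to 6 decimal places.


Answer: Gamma = 0.531261

Derivation:
d1 = 0.5199975952; d2 = -0.1168697379
phi(d1) = 0.3484929485; exp(-qT) = 1.0000000000; exp(-rT) = 0.9955101098
Gamma = exp(-qT) * phi(d1) / (S * sigma * sqrt(T)) = 1.0000000000 * 0.3484929485 / (1.0300 * 0.5200 * 1.2247448714) = 0.531261


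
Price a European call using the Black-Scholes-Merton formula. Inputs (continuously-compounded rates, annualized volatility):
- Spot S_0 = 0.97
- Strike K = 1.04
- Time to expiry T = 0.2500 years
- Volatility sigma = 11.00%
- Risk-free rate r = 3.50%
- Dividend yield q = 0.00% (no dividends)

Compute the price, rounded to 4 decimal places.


Answer: Price = 0.0037

Derivation:
d1 = (ln(S/K) + (r - q + 0.5*sigma^2) * T) / (sigma * sqrt(T)) = -1.08031674
d2 = d1 - sigma * sqrt(T) = -1.13531674
exp(-rT) = 0.99128817; exp(-qT) = 1.00000000
C = S_0 * exp(-qT) * N(d1) - K * exp(-rT) * N(d2)
N(d1) = 0.14000058; N(d2) = 0.12812132
C = 0.9700 * 1.00000000 * 0.14000058 - 1.0400 * 0.99128817 * 0.12812132 = 0.0037


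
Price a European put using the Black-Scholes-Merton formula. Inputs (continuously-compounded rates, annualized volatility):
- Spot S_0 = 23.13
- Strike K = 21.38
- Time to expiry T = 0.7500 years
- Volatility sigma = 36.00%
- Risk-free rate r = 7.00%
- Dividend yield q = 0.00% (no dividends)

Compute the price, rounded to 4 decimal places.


d1 = (ln(S/K) + (r - q + 0.5*sigma^2) * T) / (sigma * sqrt(T)) = 0.57662720
d2 = d1 - sigma * sqrt(T) = 0.26485806
exp(-rT) = 0.94885432; exp(-qT) = 1.00000000
P = K * exp(-rT) * N(-d2) - S_0 * exp(-qT) * N(-d1)
N(-d1) = 0.28209566; N(-d2) = 0.39555940
P = 21.3800 * 0.94885432 * 0.39555940 - 23.1300 * 1.00000000 * 0.28209566 = 1.4996

Answer: Price = 1.4996


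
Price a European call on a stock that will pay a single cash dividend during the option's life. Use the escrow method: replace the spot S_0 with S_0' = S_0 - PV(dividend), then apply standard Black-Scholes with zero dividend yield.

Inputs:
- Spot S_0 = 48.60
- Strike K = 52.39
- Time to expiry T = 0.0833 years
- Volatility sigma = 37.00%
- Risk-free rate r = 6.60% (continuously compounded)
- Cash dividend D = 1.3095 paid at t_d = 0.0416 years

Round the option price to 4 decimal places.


Answer: Price = 0.5254

Derivation:
PV(D) = D * exp(-r * t_d) = 1.3095 * 0.99725817 = 1.30590957
S_0' = S_0 - PV(D) = 48.6000 - 1.30590957 = 47.29409043
d1 = (ln(S_0'/K) + (r + sigma^2/2)*T) / (sigma*sqrt(T)) = -0.85337610
d2 = d1 - sigma*sqrt(T) = -0.96016454
exp(-rT) = 0.99451729
N(d1) = 0.19672539; N(d2) = 0.16848621
C = S_0' * N(d1) - K * exp(-rT) * N(d2) = 47.29409043 * 0.19672539 - 52.3900 * 0.99451729 * 0.16848621 = 0.5254


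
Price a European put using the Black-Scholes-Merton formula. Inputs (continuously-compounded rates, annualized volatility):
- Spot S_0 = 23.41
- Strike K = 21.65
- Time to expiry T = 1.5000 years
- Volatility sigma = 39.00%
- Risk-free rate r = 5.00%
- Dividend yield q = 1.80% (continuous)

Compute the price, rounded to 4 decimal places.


d1 = (ln(S/K) + (r - q + 0.5*sigma^2) * T) / (sigma * sqrt(T)) = 0.50294688
d2 = d1 - sigma * sqrt(T) = 0.02529638
exp(-rT) = 0.92774349; exp(-qT) = 0.97336124
P = K * exp(-rT) * N(-d2) - S_0 * exp(-qT) * N(-d1)
N(-d1) = 0.30750081; N(-d2) = 0.48990928
P = 21.6500 * 0.92774349 * 0.48990928 - 23.4100 * 0.97336124 * 0.30750081 = 2.8333

Answer: Price = 2.8333


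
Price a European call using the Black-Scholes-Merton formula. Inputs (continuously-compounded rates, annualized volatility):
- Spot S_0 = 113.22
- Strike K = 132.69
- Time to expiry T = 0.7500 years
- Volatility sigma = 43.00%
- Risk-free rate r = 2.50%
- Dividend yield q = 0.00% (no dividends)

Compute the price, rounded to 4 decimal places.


Answer: Price = 10.7145

Derivation:
d1 = (ln(S/K) + (r - q + 0.5*sigma^2) * T) / (sigma * sqrt(T)) = -0.18957297
d2 = d1 - sigma * sqrt(T) = -0.56196389
exp(-rT) = 0.98142469; exp(-qT) = 1.00000000
C = S_0 * exp(-qT) * N(d1) - K * exp(-rT) * N(d2)
N(d1) = 0.42482189; N(d2) = 0.28707031
C = 113.2200 * 1.00000000 * 0.42482189 - 132.6900 * 0.98142469 * 0.28707031 = 10.7145


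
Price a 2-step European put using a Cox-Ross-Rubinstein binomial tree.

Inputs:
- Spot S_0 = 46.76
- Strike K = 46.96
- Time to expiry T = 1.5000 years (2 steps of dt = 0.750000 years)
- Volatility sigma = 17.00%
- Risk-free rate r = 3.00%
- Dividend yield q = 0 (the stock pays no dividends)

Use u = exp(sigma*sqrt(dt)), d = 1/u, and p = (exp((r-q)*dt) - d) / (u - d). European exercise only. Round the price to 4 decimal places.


Answer: Price = V(0,0) = 2.5452

Derivation:
dt = T/N = 0.750000
u = exp(sigma*sqrt(dt)) = 1.158614; d = 1/u = 0.863100
p = (exp((r-q)*dt) - d) / (u - d) = 0.540262
Discount per step: exp(-r*dt) = 0.977751
Stock lattice S(k, i) with i counting down-moves:
  k=0: S(0,0) = 46.7600
  k=1: S(1,0) = 54.1768; S(1,1) = 40.3586
  k=2: S(2,0) = 62.7700; S(2,1) = 46.7600; S(2,2) = 34.8335
Terminal payoffs V(N, i) = max(K - S_T, 0):
  V(2,0) = 0.000000; V(2,1) = 0.200000; V(2,2) = 12.126502
Backward induction: V(k, i) = exp(-r*dt) * [p * V(k+1, i) + (1-p) * V(k+1, i+1)].
  V(1,0) = exp(-r*dt) * [p*0.000000 + (1-p)*0.200000] = 0.089902
  V(1,1) = exp(-r*dt) * [p*0.200000 + (1-p)*12.126502] = 5.556626
  V(0,0) = exp(-r*dt) * [p*0.089902 + (1-p)*5.556626] = 2.545246


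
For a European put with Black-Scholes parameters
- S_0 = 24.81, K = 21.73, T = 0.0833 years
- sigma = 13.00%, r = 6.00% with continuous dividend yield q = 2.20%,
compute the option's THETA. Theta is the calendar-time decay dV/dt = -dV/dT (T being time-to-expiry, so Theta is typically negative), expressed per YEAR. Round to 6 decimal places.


d1 = 3.6359631862; d2 = 3.5984429250
phi(d1) = 0.0005372470; exp(-qT) = 0.9981690782; exp(-rT) = 0.9950144692
Theta = -S*exp(-qT)*phi(d1)*sigma/(2*sqrt(T)) + r*K*exp(-rT)*N(-d2) - q*S*exp(-qT)*N(-d1)
N(-d1) = 0.0001384719; N(-d2) = 0.0001600640; sqrt(T) = 0.2886173938
Term 1 = -24.8100 * 0.9981690782 * 0.0005372470 * 0.1300 / (2 * 0.2886173938) = -0.0029963720
Term 2 = 0.0600 * 21.7300 * 0.9950144692 * 0.0001600640 = 0.0002076510
Term 3 = -0.0220 * 24.8100 * 0.9981690782 * 0.0001384719 = -0.0000754424
Theta = -0.0029963720 + (0.0002076510) + (-0.0000754424) = -0.002864

Answer: Theta = -0.002864


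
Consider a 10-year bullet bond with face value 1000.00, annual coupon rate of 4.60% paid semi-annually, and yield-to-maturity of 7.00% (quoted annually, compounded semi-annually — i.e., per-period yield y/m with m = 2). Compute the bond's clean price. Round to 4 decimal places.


Answer: Price = 829.4512

Derivation:
Coupon per period c = face * coupon_rate / m = 23.000000
Periods per year m = 2; per-period yield y/m = 0.035000
Number of cashflows N = 20
Cashflows (t years, CF_t, discount factor 1/(1+y/m)^(m*t), PV):
  t = 0.5000: CF_t = 23.000000, DF = 0.966184, PV = 22.222222
  t = 1.0000: CF_t = 23.000000, DF = 0.933511, PV = 21.470746
  t = 1.5000: CF_t = 23.000000, DF = 0.901943, PV = 20.744682
  t = 2.0000: CF_t = 23.000000, DF = 0.871442, PV = 20.043171
  t = 2.5000: CF_t = 23.000000, DF = 0.841973, PV = 19.365383
  t = 3.0000: CF_t = 23.000000, DF = 0.813501, PV = 18.710515
  t = 3.5000: CF_t = 23.000000, DF = 0.785991, PV = 18.077792
  t = 4.0000: CF_t = 23.000000, DF = 0.759412, PV = 17.466466
  t = 4.5000: CF_t = 23.000000, DF = 0.733731, PV = 16.875812
  t = 5.0000: CF_t = 23.000000, DF = 0.708919, PV = 16.305133
  t = 5.5000: CF_t = 23.000000, DF = 0.684946, PV = 15.753751
  t = 6.0000: CF_t = 23.000000, DF = 0.661783, PV = 15.221016
  t = 6.5000: CF_t = 23.000000, DF = 0.639404, PV = 14.706296
  t = 7.0000: CF_t = 23.000000, DF = 0.617782, PV = 14.208981
  t = 7.5000: CF_t = 23.000000, DF = 0.596891, PV = 13.728484
  t = 8.0000: CF_t = 23.000000, DF = 0.576706, PV = 13.264236
  t = 8.5000: CF_t = 23.000000, DF = 0.557204, PV = 12.815687
  t = 9.0000: CF_t = 23.000000, DF = 0.538361, PV = 12.382306
  t = 9.5000: CF_t = 23.000000, DF = 0.520156, PV = 11.963581
  t = 10.0000: CF_t = 1023.000000, DF = 0.502566, PV = 514.124900
Price P = sum_t PV_t = 829.451160


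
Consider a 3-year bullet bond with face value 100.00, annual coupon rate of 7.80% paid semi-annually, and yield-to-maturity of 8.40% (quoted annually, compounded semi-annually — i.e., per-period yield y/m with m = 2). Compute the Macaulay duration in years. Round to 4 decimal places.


Answer: Macaulay duration = 2.7297 years

Derivation:
Coupon per period c = face * coupon_rate / m = 3.900000
Periods per year m = 2; per-period yield y/m = 0.042000
Number of cashflows N = 6
Cashflows (t years, CF_t, discount factor 1/(1+y/m)^(m*t), PV):
  t = 0.5000: CF_t = 3.900000, DF = 0.959693, PV = 3.742802
  t = 1.0000: CF_t = 3.900000, DF = 0.921010, PV = 3.591941
  t = 1.5000: CF_t = 3.900000, DF = 0.883887, PV = 3.447160
  t = 2.0000: CF_t = 3.900000, DF = 0.848260, PV = 3.308215
  t = 2.5000: CF_t = 3.900000, DF = 0.814069, PV = 3.174870
  t = 3.0000: CF_t = 103.900000, DF = 0.781257, PV = 81.172558
Price P = sum_t PV_t = 98.437547
Macaulay numerator sum_t t * PV_t:
  t * PV_t at t = 0.5000: 1.871401
  t * PV_t at t = 1.0000: 3.591941
  t * PV_t at t = 1.5000: 5.170740
  t * PV_t at t = 2.0000: 6.616430
  t * PV_t at t = 2.5000: 7.937176
  t * PV_t at t = 3.0000: 243.517675
Macaulay duration D = (sum_t t * PV_t) / P = 268.705363 / 98.437547 = 2.729704


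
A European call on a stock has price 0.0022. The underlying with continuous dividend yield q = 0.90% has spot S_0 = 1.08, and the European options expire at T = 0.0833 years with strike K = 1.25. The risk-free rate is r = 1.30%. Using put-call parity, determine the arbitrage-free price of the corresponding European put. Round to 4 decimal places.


Answer: Put price = 0.1717

Derivation:
Put-call parity: C - P = S_0 * exp(-qT) - K * exp(-rT).
S_0 * exp(-qT) = 1.0800 * 0.99925058 = 1.07919063
K * exp(-rT) = 1.2500 * 0.99891769 = 1.24864711
P = C - S*exp(-qT) + K*exp(-rT)
P = 0.0022 - 1.07919063 + 1.24864711 = 0.1717


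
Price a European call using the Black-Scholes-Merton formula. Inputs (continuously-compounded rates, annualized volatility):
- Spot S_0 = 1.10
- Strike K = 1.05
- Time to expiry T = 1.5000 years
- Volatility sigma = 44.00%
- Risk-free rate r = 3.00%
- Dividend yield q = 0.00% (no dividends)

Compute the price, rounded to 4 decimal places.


Answer: Price = 0.2747

Derivation:
d1 = (ln(S/K) + (r - q + 0.5*sigma^2) * T) / (sigma * sqrt(T)) = 0.43927519
d2 = d1 - sigma * sqrt(T) = -0.09961255
exp(-rT) = 0.95599748; exp(-qT) = 1.00000000
C = S_0 * exp(-qT) * N(d1) - K * exp(-rT) * N(d2)
N(d1) = 0.66976893; N(d2) = 0.46032596
C = 1.1000 * 1.00000000 * 0.66976893 - 1.0500 * 0.95599748 * 0.46032596 = 0.2747


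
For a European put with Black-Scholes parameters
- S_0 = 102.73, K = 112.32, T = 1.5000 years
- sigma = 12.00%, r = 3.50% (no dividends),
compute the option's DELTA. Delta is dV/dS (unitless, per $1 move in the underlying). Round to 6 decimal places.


Answer: Delta = -0.570070

Derivation:
d1 = -0.1765520971; d2 = -0.3235214816
phi(d1) = 0.3927728380; exp(-qT) = 1.0000000000; exp(-rT) = 0.9488543211
N(-d1) = 0.5700698881
Delta = -exp(-qT) * N(-d1) = -1.0000000000 * 0.5700698881 = -0.570070


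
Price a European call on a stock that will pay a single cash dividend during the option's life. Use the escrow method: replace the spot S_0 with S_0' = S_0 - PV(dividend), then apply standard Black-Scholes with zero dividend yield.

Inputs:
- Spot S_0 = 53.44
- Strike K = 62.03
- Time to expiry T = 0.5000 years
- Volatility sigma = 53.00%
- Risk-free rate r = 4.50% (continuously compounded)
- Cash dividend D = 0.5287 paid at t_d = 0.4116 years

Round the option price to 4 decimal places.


PV(D) = D * exp(-r * t_d) = 0.5287 * 0.98164848 = 0.51899755
S_0' = S_0 - PV(D) = 53.4400 - 0.51899755 = 52.92100245
d1 = (ln(S_0'/K) + (r + sigma^2/2)*T) / (sigma*sqrt(T)) = -0.17635739
d2 = d1 - sigma*sqrt(T) = -0.55112398
exp(-rT) = 0.97775124
N(d1) = 0.43000659; N(d2) = 0.29077434
C = S_0' * N(d1) - K * exp(-rT) * N(d2) = 52.92100245 * 0.43000659 - 62.0300 * 0.97775124 * 0.29077434 = 5.1209

Answer: Price = 5.1209


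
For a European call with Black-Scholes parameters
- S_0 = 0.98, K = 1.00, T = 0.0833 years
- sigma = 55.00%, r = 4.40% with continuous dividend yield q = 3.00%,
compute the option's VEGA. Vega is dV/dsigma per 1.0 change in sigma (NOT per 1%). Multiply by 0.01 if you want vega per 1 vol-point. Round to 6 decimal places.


d1 = -0.0405531050; d2 = -0.1992926716
phi(d1) = 0.3986143741; exp(-qT) = 0.9975041199; exp(-rT) = 0.9963415086
Vega = S * exp(-qT) * phi(d1) * sqrt(T) = 0.9800 * 0.9975041199 * 0.3986143741 * 0.2886173938 = 0.112465

Answer: Vega = 0.112465


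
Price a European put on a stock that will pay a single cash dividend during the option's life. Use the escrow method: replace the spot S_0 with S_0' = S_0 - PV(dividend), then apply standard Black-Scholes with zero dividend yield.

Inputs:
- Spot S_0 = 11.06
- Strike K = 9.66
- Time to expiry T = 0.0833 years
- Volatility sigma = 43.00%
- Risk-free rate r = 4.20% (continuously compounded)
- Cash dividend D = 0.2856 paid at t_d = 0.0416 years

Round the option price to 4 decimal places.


PV(D) = D * exp(-r * t_d) = 0.2856 * 0.99825433 = 0.28510144
S_0' = S_0 - PV(D) = 11.0600 - 0.28510144 = 10.77489856
d1 = (ln(S_0'/K) + (r + sigma^2/2)*T) / (sigma*sqrt(T)) = 0.97034603
d2 = d1 - sigma*sqrt(T) = 0.84624055
exp(-rT) = 0.99650751
N(-d1) = 0.16593702; N(-d2) = 0.19870928
P = K * exp(-rT) * N(-d2) - S_0' * N(-d1) = 9.6600 * 0.99650751 * 0.19870928 - 10.77489856 * 0.16593702 = 0.1249

Answer: Price = 0.1249


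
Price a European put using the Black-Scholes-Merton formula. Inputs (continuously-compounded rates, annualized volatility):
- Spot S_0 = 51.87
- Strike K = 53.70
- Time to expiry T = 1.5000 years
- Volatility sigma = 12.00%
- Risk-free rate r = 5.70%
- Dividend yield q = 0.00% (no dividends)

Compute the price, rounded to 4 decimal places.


Answer: Price = 1.8531

Derivation:
d1 = (ln(S/K) + (r - q + 0.5*sigma^2) * T) / (sigma * sqrt(T)) = 0.41932262
d2 = d1 - sigma * sqrt(T) = 0.27235323
exp(-rT) = 0.91805314; exp(-qT) = 1.00000000
P = K * exp(-rT) * N(-d2) - S_0 * exp(-qT) * N(-d1)
N(-d1) = 0.33749019; N(-d2) = 0.39267521
P = 53.7000 * 0.91805314 * 0.39267521 - 51.8700 * 1.00000000 * 0.33749019 = 1.8531


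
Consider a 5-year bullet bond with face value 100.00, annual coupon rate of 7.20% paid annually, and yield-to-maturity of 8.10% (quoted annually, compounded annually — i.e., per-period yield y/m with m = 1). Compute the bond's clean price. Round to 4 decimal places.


Coupon per period c = face * coupon_rate / m = 7.200000
Periods per year m = 1; per-period yield y/m = 0.081000
Number of cashflows N = 5
Cashflows (t years, CF_t, discount factor 1/(1+y/m)^(m*t), PV):
  t = 1.0000: CF_t = 7.200000, DF = 0.925069, PV = 6.660500
  t = 2.0000: CF_t = 7.200000, DF = 0.855753, PV = 6.161424
  t = 3.0000: CF_t = 7.200000, DF = 0.791631, PV = 5.699745
  t = 4.0000: CF_t = 7.200000, DF = 0.732314, PV = 5.272659
  t = 5.0000: CF_t = 107.200000, DF = 0.677441, PV = 72.621684
Price P = sum_t PV_t = 96.416012

Answer: Price = 96.4160


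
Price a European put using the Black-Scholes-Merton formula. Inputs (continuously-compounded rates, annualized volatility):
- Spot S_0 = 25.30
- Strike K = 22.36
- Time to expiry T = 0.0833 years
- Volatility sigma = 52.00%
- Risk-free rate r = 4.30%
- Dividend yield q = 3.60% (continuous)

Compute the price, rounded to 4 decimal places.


d1 = (ln(S/K) + (r - q + 0.5*sigma^2) * T) / (sigma * sqrt(T)) = 0.90201936
d2 = d1 - sigma * sqrt(T) = 0.75193831
exp(-rT) = 0.99642451; exp(-qT) = 0.99700569
P = K * exp(-rT) * N(-d2) - S_0 * exp(-qT) * N(-d1)
N(-d1) = 0.18352329; N(-d2) = 0.22604408
P = 22.3600 * 0.99642451 * 0.22604408 - 25.3000 * 0.99700569 * 0.18352329 = 0.4070

Answer: Price = 0.4070


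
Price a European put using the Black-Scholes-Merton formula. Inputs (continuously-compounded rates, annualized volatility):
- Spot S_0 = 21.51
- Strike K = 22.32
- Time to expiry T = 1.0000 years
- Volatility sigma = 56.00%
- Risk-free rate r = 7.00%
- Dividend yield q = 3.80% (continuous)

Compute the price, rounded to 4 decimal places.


d1 = (ln(S/K) + (r - q + 0.5*sigma^2) * T) / (sigma * sqrt(T)) = 0.27113358
d2 = d1 - sigma * sqrt(T) = -0.28886642
exp(-rT) = 0.93239382; exp(-qT) = 0.96271294
P = K * exp(-rT) * N(-d2) - S_0 * exp(-qT) * N(-d1)
N(-d1) = 0.39314415; N(-d2) = 0.61365820
P = 22.3200 * 0.93239382 * 0.61365820 - 21.5100 * 0.96271294 * 0.39314415 = 4.6296

Answer: Price = 4.6296


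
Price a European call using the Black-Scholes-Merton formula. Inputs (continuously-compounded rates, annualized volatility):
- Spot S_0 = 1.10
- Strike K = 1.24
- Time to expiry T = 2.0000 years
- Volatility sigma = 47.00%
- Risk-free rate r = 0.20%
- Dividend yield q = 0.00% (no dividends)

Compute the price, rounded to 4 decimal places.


Answer: Price = 0.2409

Derivation:
d1 = (ln(S/K) + (r - q + 0.5*sigma^2) * T) / (sigma * sqrt(T)) = 0.15811931
d2 = d1 - sigma * sqrt(T) = -0.50656107
exp(-rT) = 0.99600799; exp(-qT) = 1.00000000
C = S_0 * exp(-qT) * N(d1) - K * exp(-rT) * N(d2)
N(d1) = 0.56281861; N(d2) = 0.30623142
C = 1.1000 * 1.00000000 * 0.56281861 - 1.2400 * 0.99600799 * 0.30623142 = 0.2409


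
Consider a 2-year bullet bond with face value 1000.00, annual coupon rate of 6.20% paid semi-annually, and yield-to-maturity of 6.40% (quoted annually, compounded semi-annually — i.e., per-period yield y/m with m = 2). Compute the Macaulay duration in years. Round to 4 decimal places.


Answer: Macaulay duration = 1.9114 years

Derivation:
Coupon per period c = face * coupon_rate / m = 31.000000
Periods per year m = 2; per-period yield y/m = 0.032000
Number of cashflows N = 4
Cashflows (t years, CF_t, discount factor 1/(1+y/m)^(m*t), PV):
  t = 0.5000: CF_t = 31.000000, DF = 0.968992, PV = 30.038760
  t = 1.0000: CF_t = 31.000000, DF = 0.938946, PV = 29.107325
  t = 1.5000: CF_t = 31.000000, DF = 0.909831, PV = 28.204773
  t = 2.0000: CF_t = 1031.000000, DF = 0.881620, PV = 908.949753
Price P = sum_t PV_t = 996.300611
Macaulay numerator sum_t t * PV_t:
  t * PV_t at t = 0.5000: 15.019380
  t * PV_t at t = 1.0000: 29.107325
  t * PV_t at t = 1.5000: 42.307159
  t * PV_t at t = 2.0000: 1817.899507
Macaulay duration D = (sum_t t * PV_t) / P = 1904.333371 / 996.300611 = 1.911404


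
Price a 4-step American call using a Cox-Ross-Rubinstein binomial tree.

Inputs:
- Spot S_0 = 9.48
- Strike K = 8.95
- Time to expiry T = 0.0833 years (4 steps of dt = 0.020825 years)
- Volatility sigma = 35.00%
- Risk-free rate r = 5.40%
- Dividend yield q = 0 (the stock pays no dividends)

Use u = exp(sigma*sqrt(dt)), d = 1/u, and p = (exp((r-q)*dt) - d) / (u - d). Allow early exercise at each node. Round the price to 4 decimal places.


dt = T/N = 0.020825
u = exp(sigma*sqrt(dt)) = 1.051805; d = 1/u = 0.950746
p = (exp((r-q)*dt) - d) / (u - d) = 0.498510
Discount per step: exp(-r*dt) = 0.998876
Stock lattice S(k, i) with i counting down-moves:
  k=0: S(0,0) = 9.4800
  k=1: S(1,0) = 9.9711; S(1,1) = 9.0131
  k=2: S(2,0) = 10.4877; S(2,1) = 9.4800; S(2,2) = 8.5691
  k=3: S(3,0) = 11.0310; S(3,1) = 9.9711; S(3,2) = 9.0131; S(3,3) = 8.1471
  k=4: S(4,0) = 11.6025; S(4,1) = 10.4877; S(4,2) = 9.4800; S(4,3) = 8.5691; S(4,4) = 7.7458
Terminal payoffs V(N, i) = max(S_T - K, 0):
  V(4,0) = 2.652452; V(4,1) = 1.537671; V(4,2) = 0.530000; V(4,3) = 0.000000; V(4,4) = 0.000000
Backward induction: V(k, i) = exp(-r*dt) * [p * V(k+1, i) + (1-p) * V(k+1, i+1)]; then take max(V_cont, immediate exercise) for American.
  V(3,0) = exp(-r*dt) * [p*2.652452 + (1-p)*1.537671] = 2.091048; exercise = 2.080988; V(3,0) = max -> 2.091048
  V(3,1) = exp(-r*dt) * [p*1.537671 + (1-p)*0.530000] = 1.031174; exercise = 1.021114; V(3,1) = max -> 1.031174
  V(3,2) = exp(-r*dt) * [p*0.530000 + (1-p)*0.000000] = 0.263913; exercise = 0.063075; V(3,2) = max -> 0.263913
  V(3,3) = exp(-r*dt) * [p*0.000000 + (1-p)*0.000000] = 0.000000; exercise = 0.000000; V(3,3) = max -> 0.000000
  V(2,0) = exp(-r*dt) * [p*2.091048 + (1-p)*1.031174] = 1.557778; exercise = 1.537671; V(2,0) = max -> 1.557778
  V(2,1) = exp(-r*dt) * [p*1.031174 + (1-p)*0.263913] = 0.645673; exercise = 0.530000; V(2,1) = max -> 0.645673
  V(2,2) = exp(-r*dt) * [p*0.263913 + (1-p)*0.000000] = 0.131415; exercise = 0.000000; V(2,2) = max -> 0.131415
  V(1,0) = exp(-r*dt) * [p*1.557778 + (1-p)*0.645673] = 1.099130; exercise = 1.021114; V(1,0) = max -> 1.099130
  V(1,1) = exp(-r*dt) * [p*0.645673 + (1-p)*0.131415] = 0.387342; exercise = 0.063075; V(1,1) = max -> 0.387342
  V(0,0) = exp(-r*dt) * [p*1.099130 + (1-p)*0.387342] = 0.741341; exercise = 0.530000; V(0,0) = max -> 0.741341

Answer: Price = V(0,0) = 0.7413


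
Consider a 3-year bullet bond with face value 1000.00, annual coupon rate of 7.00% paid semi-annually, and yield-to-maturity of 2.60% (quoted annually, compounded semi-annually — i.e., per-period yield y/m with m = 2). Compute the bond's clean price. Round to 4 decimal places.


Coupon per period c = face * coupon_rate / m = 35.000000
Periods per year m = 2; per-period yield y/m = 0.013000
Number of cashflows N = 6
Cashflows (t years, CF_t, discount factor 1/(1+y/m)^(m*t), PV):
  t = 0.5000: CF_t = 35.000000, DF = 0.987167, PV = 34.550839
  t = 1.0000: CF_t = 35.000000, DF = 0.974498, PV = 34.107442
  t = 1.5000: CF_t = 35.000000, DF = 0.961992, PV = 33.669736
  t = 2.0000: CF_t = 35.000000, DF = 0.949647, PV = 33.237646
  t = 2.5000: CF_t = 35.000000, DF = 0.937460, PV = 32.811102
  t = 3.0000: CF_t = 1035.000000, DF = 0.925429, PV = 957.819507
Price P = sum_t PV_t = 1126.196273

Answer: Price = 1126.1963


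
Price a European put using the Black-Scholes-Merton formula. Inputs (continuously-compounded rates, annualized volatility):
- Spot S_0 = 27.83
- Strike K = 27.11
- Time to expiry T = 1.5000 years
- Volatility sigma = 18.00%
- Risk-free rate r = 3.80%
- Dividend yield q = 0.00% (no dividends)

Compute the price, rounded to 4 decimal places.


d1 = (ln(S/K) + (r - q + 0.5*sigma^2) * T) / (sigma * sqrt(T)) = 0.48768394
d2 = d1 - sigma * sqrt(T) = 0.26722986
exp(-rT) = 0.94459407; exp(-qT) = 1.00000000
P = K * exp(-rT) * N(-d2) - S_0 * exp(-qT) * N(-d1)
N(-d1) = 0.31288687; N(-d2) = 0.39464609
P = 27.1100 * 0.94459407 * 0.39464609 - 27.8300 * 1.00000000 * 0.31288687 = 1.3984

Answer: Price = 1.3984


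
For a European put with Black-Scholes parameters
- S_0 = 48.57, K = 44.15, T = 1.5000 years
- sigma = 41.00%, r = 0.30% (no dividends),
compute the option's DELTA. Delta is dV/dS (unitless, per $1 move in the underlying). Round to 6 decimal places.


Answer: Delta = -0.326339

Derivation:
d1 = 0.4500452071; d2 = -0.0521001902
phi(d1) = 0.3605196279; exp(-qT) = 1.0000000000; exp(-rT) = 0.9955101098
N(-d1) = 0.3263389221
Delta = -exp(-qT) * N(-d1) = -1.0000000000 * 0.3263389221 = -0.326339


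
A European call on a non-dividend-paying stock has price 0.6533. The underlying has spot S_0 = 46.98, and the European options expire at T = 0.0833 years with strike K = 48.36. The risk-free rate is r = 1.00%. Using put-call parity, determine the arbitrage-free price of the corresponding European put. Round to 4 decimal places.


Put-call parity: C - P = S_0 * exp(-qT) - K * exp(-rT).
S_0 * exp(-qT) = 46.9800 * 1.00000000 = 46.98000000
K * exp(-rT) = 48.3600 * 0.99916735 = 48.31973289
P = C - S*exp(-qT) + K*exp(-rT)
P = 0.6533 - 46.98000000 + 48.31973289 = 1.9930

Answer: Put price = 1.9930


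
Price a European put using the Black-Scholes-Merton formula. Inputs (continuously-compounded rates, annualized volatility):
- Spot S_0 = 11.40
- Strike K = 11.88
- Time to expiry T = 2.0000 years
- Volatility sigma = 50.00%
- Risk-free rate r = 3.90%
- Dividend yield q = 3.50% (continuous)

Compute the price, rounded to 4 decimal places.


d1 = (ln(S/K) + (r - q + 0.5*sigma^2) * T) / (sigma * sqrt(T)) = 0.30654075
d2 = d1 - sigma * sqrt(T) = -0.40056603
exp(-rT) = 0.92496443; exp(-qT) = 0.93239382
P = K * exp(-rT) * N(-d2) - S_0 * exp(-qT) * N(-d1)
N(-d1) = 0.37959648; N(-d2) = 0.65563017
P = 11.8800 * 0.92496443 * 0.65563017 - 11.4000 * 0.93239382 * 0.37959648 = 3.1696

Answer: Price = 3.1696


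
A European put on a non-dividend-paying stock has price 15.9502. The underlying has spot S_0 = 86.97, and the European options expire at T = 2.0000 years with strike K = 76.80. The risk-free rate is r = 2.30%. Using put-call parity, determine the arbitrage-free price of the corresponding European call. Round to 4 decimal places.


Put-call parity: C - P = S_0 * exp(-qT) - K * exp(-rT).
S_0 * exp(-qT) = 86.9700 * 1.00000000 = 86.97000000
K * exp(-rT) = 76.8000 * 0.95504196 = 73.34722270
C = P + S*exp(-qT) - K*exp(-rT)
C = 15.9502 + 86.97000000 - 73.34722270 = 29.5730

Answer: Call price = 29.5730


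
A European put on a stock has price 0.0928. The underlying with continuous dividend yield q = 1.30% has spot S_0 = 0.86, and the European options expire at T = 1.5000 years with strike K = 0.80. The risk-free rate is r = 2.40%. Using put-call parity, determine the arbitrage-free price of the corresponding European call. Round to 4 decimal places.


Put-call parity: C - P = S_0 * exp(-qT) - K * exp(-rT).
S_0 * exp(-qT) = 0.8600 * 0.98068890 = 0.84339245
K * exp(-rT) = 0.8000 * 0.96464029 = 0.77171223
C = P + S*exp(-qT) - K*exp(-rT)
C = 0.0928 + 0.84339245 - 0.77171223 = 0.1645

Answer: Call price = 0.1645


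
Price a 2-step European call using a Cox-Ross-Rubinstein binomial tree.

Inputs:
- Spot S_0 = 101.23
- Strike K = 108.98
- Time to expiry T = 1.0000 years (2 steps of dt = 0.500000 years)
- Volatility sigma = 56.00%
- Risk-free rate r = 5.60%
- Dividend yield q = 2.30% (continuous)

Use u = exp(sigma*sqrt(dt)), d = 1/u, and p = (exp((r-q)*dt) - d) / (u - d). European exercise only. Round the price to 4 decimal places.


dt = T/N = 0.500000
u = exp(sigma*sqrt(dt)) = 1.485839; d = 1/u = 0.673020
p = (exp((r-q)*dt) - d) / (u - d) = 0.422747
Discount per step: exp(-r*dt) = 0.972388
Stock lattice S(k, i) with i counting down-moves:
  k=0: S(0,0) = 101.2300
  k=1: S(1,0) = 150.4115; S(1,1) = 68.1298
  k=2: S(2,0) = 223.4873; S(2,1) = 101.2300; S(2,2) = 45.8528
Terminal payoffs V(N, i) = max(S_T - K, 0):
  V(2,0) = 114.507336; V(2,1) = 0.000000; V(2,2) = 0.000000
Backward induction: V(k, i) = exp(-r*dt) * [p * V(k+1, i) + (1-p) * V(k+1, i+1)].
  V(1,0) = exp(-r*dt) * [p*114.507336 + (1-p)*0.000000] = 47.070990
  V(1,1) = exp(-r*dt) * [p*0.000000 + (1-p)*0.000000] = 0.000000
  V(0,0) = exp(-r*dt) * [p*47.070990 + (1-p)*0.000000] = 19.349661

Answer: Price = V(0,0) = 19.3497


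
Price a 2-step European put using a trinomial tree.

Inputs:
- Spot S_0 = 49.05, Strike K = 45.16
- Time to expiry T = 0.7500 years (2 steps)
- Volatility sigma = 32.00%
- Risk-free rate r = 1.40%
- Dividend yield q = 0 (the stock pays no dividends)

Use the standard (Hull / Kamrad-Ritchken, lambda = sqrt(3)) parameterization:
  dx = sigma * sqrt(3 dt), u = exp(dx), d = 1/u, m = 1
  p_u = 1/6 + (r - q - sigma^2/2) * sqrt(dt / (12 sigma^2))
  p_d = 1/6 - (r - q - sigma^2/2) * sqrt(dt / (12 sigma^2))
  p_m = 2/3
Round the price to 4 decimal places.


Answer: Price = V(0,0) = 3.2297

Derivation:
dt = T/N = 0.375000; dx = sigma*sqrt(3*dt) = 0.339411
u = exp(dx) = 1.404121; d = 1/u = 0.712189
p_u = 0.146116, p_m = 0.666667, p_d = 0.187217
Discount per step: exp(-r*dt) = 0.994764
Stock lattice S(k, j) with j the centered position index:
  k=0: S(0,+0) = 49.0500
  k=1: S(1,-1) = 34.9329; S(1,+0) = 49.0500; S(1,+1) = 68.8721
  k=2: S(2,-2) = 24.8788; S(2,-1) = 34.9329; S(2,+0) = 49.0500; S(2,+1) = 68.8721; S(2,+2) = 96.7048
Terminal payoffs V(N, j) = max(K - S_T, 0):
  V(2,-2) = 20.281159; V(2,-1) = 10.227105; V(2,+0) = 0.000000; V(2,+1) = 0.000000; V(2,+2) = 0.000000
Backward induction: V(k, j) = exp(-r*dt) * [p_u * V(k+1, j+1) + p_m * V(k+1, j) + p_d * V(k+1, j-1)]
  V(1,-1) = exp(-r*dt) * [p_u*0.000000 + p_m*10.227105 + p_d*20.281159] = 10.559464
  V(1,+0) = exp(-r*dt) * [p_u*0.000000 + p_m*0.000000 + p_d*10.227105] = 1.904662
  V(1,+1) = exp(-r*dt) * [p_u*0.000000 + p_m*0.000000 + p_d*0.000000] = 0.000000
  V(0,+0) = exp(-r*dt) * [p_u*0.000000 + p_m*1.904662 + p_d*10.559464] = 3.229685


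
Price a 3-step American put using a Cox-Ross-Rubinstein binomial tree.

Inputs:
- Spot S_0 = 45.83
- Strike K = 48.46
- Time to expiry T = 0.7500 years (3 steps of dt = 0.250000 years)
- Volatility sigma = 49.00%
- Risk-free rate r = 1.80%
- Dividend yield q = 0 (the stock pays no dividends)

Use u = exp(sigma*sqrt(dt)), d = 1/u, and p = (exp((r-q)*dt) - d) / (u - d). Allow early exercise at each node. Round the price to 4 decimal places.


Answer: Price = V(0,0) = 9.5415

Derivation:
dt = T/N = 0.250000
u = exp(sigma*sqrt(dt)) = 1.277621; d = 1/u = 0.782705
p = (exp((r-q)*dt) - d) / (u - d) = 0.448167
Discount per step: exp(-r*dt) = 0.995510
Stock lattice S(k, i) with i counting down-moves:
  k=0: S(0,0) = 45.8300
  k=1: S(1,0) = 58.5534; S(1,1) = 35.8713
  k=2: S(2,0) = 74.8091; S(2,1) = 45.8300; S(2,2) = 28.0767
  k=3: S(3,0) = 95.5776; S(3,1) = 58.5534; S(3,2) = 35.8713; S(3,3) = 21.9757
Terminal payoffs V(N, i) = max(K - S_T, 0):
  V(3,0) = 0.000000; V(3,1) = 0.000000; V(3,2) = 12.588651; V(3,3) = 26.484265
Backward induction: V(k, i) = exp(-r*dt) * [p * V(k+1, i) + (1-p) * V(k+1, i+1)]; then take max(V_cont, immediate exercise) for American.
  V(2,0) = exp(-r*dt) * [p*0.000000 + (1-p)*0.000000] = 0.000000; exercise = 0.000000; V(2,0) = max -> 0.000000
  V(2,1) = exp(-r*dt) * [p*0.000000 + (1-p)*12.588651] = 6.915637; exercise = 2.630000; V(2,1) = max -> 6.915637
  V(2,2) = exp(-r*dt) * [p*12.588651 + (1-p)*26.484265] = 20.165752; exercise = 20.383332; V(2,2) = max -> 20.383332
  V(1,0) = exp(-r*dt) * [p*0.000000 + (1-p)*6.915637] = 3.799139; exercise = 0.000000; V(1,0) = max -> 3.799139
  V(1,1) = exp(-r*dt) * [p*6.915637 + (1-p)*20.383332] = 14.283130; exercise = 12.588651; V(1,1) = max -> 14.283130
  V(0,0) = exp(-r*dt) * [p*3.799139 + (1-p)*14.283130] = 9.541513; exercise = 2.630000; V(0,0) = max -> 9.541513


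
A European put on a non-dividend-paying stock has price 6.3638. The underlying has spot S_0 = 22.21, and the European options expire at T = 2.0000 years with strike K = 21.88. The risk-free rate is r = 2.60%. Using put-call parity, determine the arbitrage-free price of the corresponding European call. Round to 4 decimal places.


Put-call parity: C - P = S_0 * exp(-qT) - K * exp(-rT).
S_0 * exp(-qT) = 22.2100 * 1.00000000 = 22.21000000
K * exp(-rT) = 21.8800 * 0.94932887 = 20.77131561
C = P + S*exp(-qT) - K*exp(-rT)
C = 6.3638 + 22.21000000 - 20.77131561 = 7.8025

Answer: Call price = 7.8025


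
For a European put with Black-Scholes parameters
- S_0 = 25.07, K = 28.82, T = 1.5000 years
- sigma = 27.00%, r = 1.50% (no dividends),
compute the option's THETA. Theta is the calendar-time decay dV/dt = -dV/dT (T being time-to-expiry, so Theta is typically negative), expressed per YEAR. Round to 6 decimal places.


Answer: Theta = -0.788029

Derivation:
d1 = -0.1881652006; d2 = -0.5188463159
phi(d1) = 0.3919419235; exp(-qT) = 1.0000000000; exp(-rT) = 0.9777512372
Theta = -S*exp(-qT)*phi(d1)*sigma/(2*sqrt(T)) + r*K*exp(-rT)*N(-d2) - q*S*exp(-qT)*N(-d1)
N(-d1) = 0.5746264245; N(-d2) = 0.6980660417; sqrt(T) = 1.2247448714
Term 1 = -25.0700 * 1.0000000000 * 0.3919419235 * 0.2700 / (2 * 1.2247448714) = -1.0830891184
Term 2 = 0.0150 * 28.8200 * 0.9777512372 * 0.6980660417 = 0.2950598528
Term 3 = 0 (no dividend yield, q = 0)
Theta = -1.0830891184 + (0.2950598528) + (0.0000000000) = -0.788029


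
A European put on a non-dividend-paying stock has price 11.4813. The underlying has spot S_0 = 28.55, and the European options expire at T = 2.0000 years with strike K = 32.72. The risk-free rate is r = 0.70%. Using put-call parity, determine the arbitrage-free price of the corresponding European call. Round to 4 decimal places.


Put-call parity: C - P = S_0 * exp(-qT) - K * exp(-rT).
S_0 * exp(-qT) = 28.5500 * 1.00000000 = 28.55000000
K * exp(-rT) = 32.7200 * 0.98609754 = 32.26511165
C = P + S*exp(-qT) - K*exp(-rT)
C = 11.4813 + 28.55000000 - 32.26511165 = 7.7662

Answer: Call price = 7.7662


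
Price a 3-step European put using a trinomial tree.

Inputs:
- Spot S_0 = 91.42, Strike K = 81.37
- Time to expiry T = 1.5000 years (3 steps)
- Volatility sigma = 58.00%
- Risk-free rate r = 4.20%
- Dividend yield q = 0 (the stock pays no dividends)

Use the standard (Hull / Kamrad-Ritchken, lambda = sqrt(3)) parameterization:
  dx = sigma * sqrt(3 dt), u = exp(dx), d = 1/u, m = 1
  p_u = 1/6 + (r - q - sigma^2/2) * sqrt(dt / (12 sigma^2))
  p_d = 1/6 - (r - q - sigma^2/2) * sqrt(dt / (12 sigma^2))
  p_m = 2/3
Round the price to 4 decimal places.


dt = T/N = 0.500000; dx = sigma*sqrt(3*dt) = 0.710352
u = exp(dx) = 2.034707; d = 1/u = 0.491471
p_u = 0.122252, p_m = 0.666667, p_d = 0.211081
Discount per step: exp(-r*dt) = 0.979219
Stock lattice S(k, j) with j the centered position index:
  k=0: S(0,+0) = 91.4200
  k=1: S(1,-1) = 44.9303; S(1,+0) = 91.4200; S(1,+1) = 186.0130
  k=2: S(2,-2) = 22.0819; S(2,-1) = 44.9303; S(2,+0) = 91.4200; S(2,+1) = 186.0130; S(2,+2) = 378.4819
  k=3: S(3,-3) = 10.8526; S(3,-2) = 22.0819; S(3,-1) = 44.9303; S(3,+0) = 91.4200; S(3,+1) = 186.0130; S(3,+2) = 378.4819; S(3,+3) = 770.1000
Terminal payoffs V(N, j) = max(K - S_T, 0):
  V(3,-3) = 70.517362; V(3,-2) = 59.288057; V(3,-1) = 36.439707; V(3,+0) = 0.000000; V(3,+1) = 0.000000; V(3,+2) = 0.000000; V(3,+3) = 0.000000
Backward induction: V(k, j) = exp(-r*dt) * [p_u * V(k+1, j+1) + p_m * V(k+1, j) + p_d * V(k+1, j-1)]
  V(2,-2) = exp(-r*dt) * [p_u*36.439707 + p_m*59.288057 + p_d*70.517362] = 57.641817
  V(2,-1) = exp(-r*dt) * [p_u*0.000000 + p_m*36.439707 + p_d*59.288057] = 36.042833
  V(2,+0) = exp(-r*dt) * [p_u*0.000000 + p_m*0.000000 + p_d*36.439707] = 7.531897
  V(2,+1) = exp(-r*dt) * [p_u*0.000000 + p_m*0.000000 + p_d*0.000000] = 0.000000
  V(2,+2) = exp(-r*dt) * [p_u*0.000000 + p_m*0.000000 + p_d*0.000000] = 0.000000
  V(1,-1) = exp(-r*dt) * [p_u*7.531897 + p_m*36.042833 + p_d*57.641817] = 36.345135
  V(1,+0) = exp(-r*dt) * [p_u*0.000000 + p_m*7.531897 + p_d*36.042833] = 12.366783
  V(1,+1) = exp(-r*dt) * [p_u*0.000000 + p_m*0.000000 + p_d*7.531897] = 1.556804
  V(0,+0) = exp(-r*dt) * [p_u*1.556804 + p_m*12.366783 + p_d*36.345135] = 15.771909

Answer: Price = V(0,0) = 15.7719
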